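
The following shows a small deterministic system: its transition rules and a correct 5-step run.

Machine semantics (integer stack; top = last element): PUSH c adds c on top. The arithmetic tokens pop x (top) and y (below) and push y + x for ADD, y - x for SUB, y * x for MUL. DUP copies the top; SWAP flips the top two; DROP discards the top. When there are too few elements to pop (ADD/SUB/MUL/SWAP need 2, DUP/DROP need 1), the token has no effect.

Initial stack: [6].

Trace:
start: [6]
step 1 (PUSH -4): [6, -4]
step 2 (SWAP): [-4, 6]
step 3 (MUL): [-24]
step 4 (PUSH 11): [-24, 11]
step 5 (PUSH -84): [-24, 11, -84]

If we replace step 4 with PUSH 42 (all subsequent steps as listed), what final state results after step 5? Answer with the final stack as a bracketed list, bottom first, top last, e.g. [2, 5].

(re-executing from step 4 with the substitution; state before step 4: [-24])
step 4 (PUSH 42): [-24, 42]
step 5 (PUSH -84): [-24, 42, -84]

[-24, 42, -84]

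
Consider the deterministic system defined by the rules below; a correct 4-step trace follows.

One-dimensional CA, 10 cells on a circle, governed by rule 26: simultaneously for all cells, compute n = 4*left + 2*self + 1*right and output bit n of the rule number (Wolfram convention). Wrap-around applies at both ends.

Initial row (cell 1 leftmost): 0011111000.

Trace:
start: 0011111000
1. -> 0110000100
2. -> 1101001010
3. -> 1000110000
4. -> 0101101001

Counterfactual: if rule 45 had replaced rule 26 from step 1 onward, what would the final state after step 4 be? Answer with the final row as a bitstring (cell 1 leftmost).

(re-executing steps 1..4 under rule 45; state before step 1: 0011111000)
1. -> 1010000011
2. -> 0110111010
3. -> 0101100110
4. -> 0111000100

0111000100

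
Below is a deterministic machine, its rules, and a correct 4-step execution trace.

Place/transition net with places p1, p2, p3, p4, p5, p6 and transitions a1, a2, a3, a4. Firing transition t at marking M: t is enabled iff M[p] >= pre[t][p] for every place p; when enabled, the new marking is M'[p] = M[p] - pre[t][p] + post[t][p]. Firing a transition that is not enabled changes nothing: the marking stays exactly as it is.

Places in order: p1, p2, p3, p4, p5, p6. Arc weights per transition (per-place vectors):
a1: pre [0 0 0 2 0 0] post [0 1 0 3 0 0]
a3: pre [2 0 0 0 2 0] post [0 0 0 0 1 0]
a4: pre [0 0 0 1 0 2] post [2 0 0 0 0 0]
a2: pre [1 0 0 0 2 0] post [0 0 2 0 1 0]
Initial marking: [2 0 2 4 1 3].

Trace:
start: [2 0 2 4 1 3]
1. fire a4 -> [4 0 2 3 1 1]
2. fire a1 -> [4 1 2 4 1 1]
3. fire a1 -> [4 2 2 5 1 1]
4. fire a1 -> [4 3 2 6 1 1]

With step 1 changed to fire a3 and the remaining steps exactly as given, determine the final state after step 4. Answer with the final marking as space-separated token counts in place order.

(re-executing from step 1 with the substitution; state before step 1: [2 0 2 4 1 3])
1. fire a3 -> [2 0 2 4 1 3]
2. fire a1 -> [2 1 2 5 1 3]
3. fire a1 -> [2 2 2 6 1 3]
4. fire a1 -> [2 3 2 7 1 3]

2 3 2 7 1 3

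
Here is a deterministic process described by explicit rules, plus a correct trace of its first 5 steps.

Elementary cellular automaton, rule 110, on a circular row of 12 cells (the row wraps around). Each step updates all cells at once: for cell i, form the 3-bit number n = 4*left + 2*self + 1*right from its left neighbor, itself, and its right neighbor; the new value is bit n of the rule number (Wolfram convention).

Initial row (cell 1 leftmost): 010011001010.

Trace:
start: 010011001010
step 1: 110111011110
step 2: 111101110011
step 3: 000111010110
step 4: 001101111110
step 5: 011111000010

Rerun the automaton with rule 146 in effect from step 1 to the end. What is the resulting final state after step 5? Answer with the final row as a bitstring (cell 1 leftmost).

(re-executing steps 1..5 under rule 146; state before step 1: 010011001010)
step 1: 101100110001
step 2: 000011001010
step 3: 000100110001
step 4: 101011001010
step 5: 000000110000

000000110000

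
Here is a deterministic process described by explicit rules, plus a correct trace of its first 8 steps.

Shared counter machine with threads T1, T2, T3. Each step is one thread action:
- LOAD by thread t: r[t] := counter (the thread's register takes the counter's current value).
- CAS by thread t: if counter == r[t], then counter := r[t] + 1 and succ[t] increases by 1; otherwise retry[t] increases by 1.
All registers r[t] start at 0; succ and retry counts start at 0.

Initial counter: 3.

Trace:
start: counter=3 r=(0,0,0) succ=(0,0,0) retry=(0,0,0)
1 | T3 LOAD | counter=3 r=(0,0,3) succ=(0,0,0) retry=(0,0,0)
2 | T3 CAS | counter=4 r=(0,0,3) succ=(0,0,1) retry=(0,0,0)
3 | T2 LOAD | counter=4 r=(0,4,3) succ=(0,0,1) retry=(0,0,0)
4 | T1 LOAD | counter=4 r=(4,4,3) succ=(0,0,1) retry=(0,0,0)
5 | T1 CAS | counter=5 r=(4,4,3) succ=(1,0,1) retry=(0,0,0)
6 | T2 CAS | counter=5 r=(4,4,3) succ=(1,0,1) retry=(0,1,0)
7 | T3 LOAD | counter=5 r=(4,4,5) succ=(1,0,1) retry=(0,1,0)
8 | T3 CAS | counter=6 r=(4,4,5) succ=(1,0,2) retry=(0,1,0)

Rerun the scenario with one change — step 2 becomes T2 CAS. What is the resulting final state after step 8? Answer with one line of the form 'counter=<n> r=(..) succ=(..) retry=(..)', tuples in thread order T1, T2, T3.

counter=5 r=(3,3,4) succ=(1,0,1) retry=(0,2,0)

(re-executing from step 2 with the substitution; state before step 2: counter=3 r=(0,0,3) succ=(0,0,0) retry=(0,0,0))
2 | T2 CAS | counter=3 r=(0,0,3) succ=(0,0,0) retry=(0,1,0)
3 | T2 LOAD | counter=3 r=(0,3,3) succ=(0,0,0) retry=(0,1,0)
4 | T1 LOAD | counter=3 r=(3,3,3) succ=(0,0,0) retry=(0,1,0)
5 | T1 CAS | counter=4 r=(3,3,3) succ=(1,0,0) retry=(0,1,0)
6 | T2 CAS | counter=4 r=(3,3,3) succ=(1,0,0) retry=(0,2,0)
7 | T3 LOAD | counter=4 r=(3,3,4) succ=(1,0,0) retry=(0,2,0)
8 | T3 CAS | counter=5 r=(3,3,4) succ=(1,0,1) retry=(0,2,0)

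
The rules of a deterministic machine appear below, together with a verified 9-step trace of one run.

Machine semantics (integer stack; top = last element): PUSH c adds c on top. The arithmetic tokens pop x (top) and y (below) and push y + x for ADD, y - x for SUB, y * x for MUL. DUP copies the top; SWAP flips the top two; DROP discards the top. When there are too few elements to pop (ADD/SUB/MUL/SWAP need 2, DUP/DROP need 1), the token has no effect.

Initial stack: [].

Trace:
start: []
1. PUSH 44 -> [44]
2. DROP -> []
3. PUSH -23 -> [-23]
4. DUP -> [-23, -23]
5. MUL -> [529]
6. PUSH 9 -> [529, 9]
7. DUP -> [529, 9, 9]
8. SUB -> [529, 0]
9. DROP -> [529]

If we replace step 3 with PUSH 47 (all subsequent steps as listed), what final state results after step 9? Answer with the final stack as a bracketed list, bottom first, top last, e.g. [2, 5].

[2209]

(re-executing from step 3 with the substitution; state before step 3: [])
3. PUSH 47 -> [47]
4. DUP -> [47, 47]
5. MUL -> [2209]
6. PUSH 9 -> [2209, 9]
7. DUP -> [2209, 9, 9]
8. SUB -> [2209, 0]
9. DROP -> [2209]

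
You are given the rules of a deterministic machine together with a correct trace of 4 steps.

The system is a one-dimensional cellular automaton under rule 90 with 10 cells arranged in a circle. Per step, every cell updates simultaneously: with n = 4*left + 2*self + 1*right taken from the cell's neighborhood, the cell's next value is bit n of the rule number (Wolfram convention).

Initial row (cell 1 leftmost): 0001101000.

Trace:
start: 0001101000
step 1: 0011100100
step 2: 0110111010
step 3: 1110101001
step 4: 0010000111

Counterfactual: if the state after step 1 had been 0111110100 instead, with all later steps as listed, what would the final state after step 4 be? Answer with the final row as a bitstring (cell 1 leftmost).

1010001111

state after step 1 := 0111110100
step 2: 1100010010
step 3: 1110101100
step 4: 1010001111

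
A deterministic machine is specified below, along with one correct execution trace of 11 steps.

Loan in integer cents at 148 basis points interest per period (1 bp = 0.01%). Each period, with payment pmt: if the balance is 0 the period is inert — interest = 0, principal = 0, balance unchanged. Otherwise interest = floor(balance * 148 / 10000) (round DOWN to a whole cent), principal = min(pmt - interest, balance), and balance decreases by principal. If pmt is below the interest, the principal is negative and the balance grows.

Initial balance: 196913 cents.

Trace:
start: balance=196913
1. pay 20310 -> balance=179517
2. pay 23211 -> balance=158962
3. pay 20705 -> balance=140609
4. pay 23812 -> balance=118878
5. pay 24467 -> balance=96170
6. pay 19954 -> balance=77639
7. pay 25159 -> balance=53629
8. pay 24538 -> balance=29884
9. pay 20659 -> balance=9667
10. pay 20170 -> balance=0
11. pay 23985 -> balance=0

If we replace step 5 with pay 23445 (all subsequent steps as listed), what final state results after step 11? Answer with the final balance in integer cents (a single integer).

(re-executing from step 5 with the substitution; state before step 5: balance=118878)
5. pay 23445 -> balance=97192
6. pay 19954 -> balance=78676
7. pay 25159 -> balance=54681
8. pay 24538 -> balance=30952
9. pay 20659 -> balance=10751
10. pay 20170 -> balance=0
11. pay 23985 -> balance=0

0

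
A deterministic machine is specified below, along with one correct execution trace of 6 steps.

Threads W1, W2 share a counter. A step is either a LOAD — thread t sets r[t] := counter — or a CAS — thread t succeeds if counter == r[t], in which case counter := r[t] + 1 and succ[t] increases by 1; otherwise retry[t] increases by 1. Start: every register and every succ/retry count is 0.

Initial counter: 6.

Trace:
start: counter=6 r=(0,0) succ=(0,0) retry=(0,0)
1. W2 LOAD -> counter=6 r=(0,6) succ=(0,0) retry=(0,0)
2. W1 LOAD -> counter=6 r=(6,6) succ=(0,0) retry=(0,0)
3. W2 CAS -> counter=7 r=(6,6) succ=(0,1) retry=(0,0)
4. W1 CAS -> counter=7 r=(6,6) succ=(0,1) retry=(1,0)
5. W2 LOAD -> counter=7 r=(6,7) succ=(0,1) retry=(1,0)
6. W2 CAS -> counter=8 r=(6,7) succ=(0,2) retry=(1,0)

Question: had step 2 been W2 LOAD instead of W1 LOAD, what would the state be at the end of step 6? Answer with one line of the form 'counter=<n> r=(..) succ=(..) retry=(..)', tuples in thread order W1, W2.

counter=8 r=(0,7) succ=(0,2) retry=(1,0)

(re-executing from step 2 with the substitution; state before step 2: counter=6 r=(0,6) succ=(0,0) retry=(0,0))
2. W2 LOAD -> counter=6 r=(0,6) succ=(0,0) retry=(0,0)
3. W2 CAS -> counter=7 r=(0,6) succ=(0,1) retry=(0,0)
4. W1 CAS -> counter=7 r=(0,6) succ=(0,1) retry=(1,0)
5. W2 LOAD -> counter=7 r=(0,7) succ=(0,1) retry=(1,0)
6. W2 CAS -> counter=8 r=(0,7) succ=(0,2) retry=(1,0)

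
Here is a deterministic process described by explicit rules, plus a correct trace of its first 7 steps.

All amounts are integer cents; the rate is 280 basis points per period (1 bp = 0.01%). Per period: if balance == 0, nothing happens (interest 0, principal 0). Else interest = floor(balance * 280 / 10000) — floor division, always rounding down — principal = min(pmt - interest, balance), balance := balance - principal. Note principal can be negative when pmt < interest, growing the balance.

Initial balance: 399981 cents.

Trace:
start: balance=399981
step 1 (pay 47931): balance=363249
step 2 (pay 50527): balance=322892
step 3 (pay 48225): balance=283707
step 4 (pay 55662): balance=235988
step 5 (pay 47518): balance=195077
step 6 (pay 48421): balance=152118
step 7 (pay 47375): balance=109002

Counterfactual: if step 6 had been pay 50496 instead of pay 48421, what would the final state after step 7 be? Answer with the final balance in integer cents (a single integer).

106869

(re-executing from step 6 with the substitution; state before step 6: balance=195077)
step 6 (pay 50496): balance=150043
step 7 (pay 47375): balance=106869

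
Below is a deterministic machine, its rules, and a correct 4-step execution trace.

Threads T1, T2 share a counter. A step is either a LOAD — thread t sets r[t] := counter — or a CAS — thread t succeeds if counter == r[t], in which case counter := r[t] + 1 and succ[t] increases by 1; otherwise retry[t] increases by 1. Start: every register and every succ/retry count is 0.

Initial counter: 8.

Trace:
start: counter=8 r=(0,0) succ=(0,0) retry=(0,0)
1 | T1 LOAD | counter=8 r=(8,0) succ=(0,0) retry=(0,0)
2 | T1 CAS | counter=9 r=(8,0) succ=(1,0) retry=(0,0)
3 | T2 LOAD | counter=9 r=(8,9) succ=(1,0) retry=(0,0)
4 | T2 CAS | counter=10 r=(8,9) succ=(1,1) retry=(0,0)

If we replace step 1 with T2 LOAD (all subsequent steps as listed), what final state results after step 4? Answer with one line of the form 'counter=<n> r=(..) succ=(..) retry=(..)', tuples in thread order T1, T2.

(re-executing from step 1 with the substitution; state before step 1: counter=8 r=(0,0) succ=(0,0) retry=(0,0))
1 | T2 LOAD | counter=8 r=(0,8) succ=(0,0) retry=(0,0)
2 | T1 CAS | counter=8 r=(0,8) succ=(0,0) retry=(1,0)
3 | T2 LOAD | counter=8 r=(0,8) succ=(0,0) retry=(1,0)
4 | T2 CAS | counter=9 r=(0,8) succ=(0,1) retry=(1,0)

counter=9 r=(0,8) succ=(0,1) retry=(1,0)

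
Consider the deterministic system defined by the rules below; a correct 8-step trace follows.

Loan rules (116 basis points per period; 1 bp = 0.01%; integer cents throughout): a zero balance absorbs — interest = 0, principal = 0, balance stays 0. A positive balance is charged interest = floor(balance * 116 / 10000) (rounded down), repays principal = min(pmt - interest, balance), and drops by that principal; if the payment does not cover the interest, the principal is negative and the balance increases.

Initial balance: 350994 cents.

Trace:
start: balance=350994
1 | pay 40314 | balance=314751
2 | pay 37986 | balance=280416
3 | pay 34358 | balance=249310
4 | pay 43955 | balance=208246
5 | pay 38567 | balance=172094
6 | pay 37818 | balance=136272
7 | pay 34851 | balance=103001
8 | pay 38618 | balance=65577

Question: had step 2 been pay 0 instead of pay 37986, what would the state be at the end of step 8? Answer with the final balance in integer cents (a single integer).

106286

(re-executing from step 2 with the substitution; state before step 2: balance=314751)
2 | pay 0 | balance=318402
3 | pay 34358 | balance=287737
4 | pay 43955 | balance=247119
5 | pay 38567 | balance=211418
6 | pay 37818 | balance=176052
7 | pay 34851 | balance=143243
8 | pay 38618 | balance=106286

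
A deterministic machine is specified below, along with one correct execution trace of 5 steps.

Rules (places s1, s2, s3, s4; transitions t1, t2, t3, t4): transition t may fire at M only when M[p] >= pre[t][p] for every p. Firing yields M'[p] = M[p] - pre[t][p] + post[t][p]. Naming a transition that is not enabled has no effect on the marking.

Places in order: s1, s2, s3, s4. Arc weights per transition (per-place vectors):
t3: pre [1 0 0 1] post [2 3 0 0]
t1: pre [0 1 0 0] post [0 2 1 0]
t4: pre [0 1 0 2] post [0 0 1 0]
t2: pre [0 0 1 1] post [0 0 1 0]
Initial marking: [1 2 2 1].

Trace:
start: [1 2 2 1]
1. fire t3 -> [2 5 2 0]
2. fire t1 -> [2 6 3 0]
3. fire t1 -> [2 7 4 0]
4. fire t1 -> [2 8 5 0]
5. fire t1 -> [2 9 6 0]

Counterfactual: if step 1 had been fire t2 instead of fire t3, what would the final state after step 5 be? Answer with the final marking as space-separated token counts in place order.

(re-executing from step 1 with the substitution; state before step 1: [1 2 2 1])
1. fire t2 -> [1 2 2 0]
2. fire t1 -> [1 3 3 0]
3. fire t1 -> [1 4 4 0]
4. fire t1 -> [1 5 5 0]
5. fire t1 -> [1 6 6 0]

1 6 6 0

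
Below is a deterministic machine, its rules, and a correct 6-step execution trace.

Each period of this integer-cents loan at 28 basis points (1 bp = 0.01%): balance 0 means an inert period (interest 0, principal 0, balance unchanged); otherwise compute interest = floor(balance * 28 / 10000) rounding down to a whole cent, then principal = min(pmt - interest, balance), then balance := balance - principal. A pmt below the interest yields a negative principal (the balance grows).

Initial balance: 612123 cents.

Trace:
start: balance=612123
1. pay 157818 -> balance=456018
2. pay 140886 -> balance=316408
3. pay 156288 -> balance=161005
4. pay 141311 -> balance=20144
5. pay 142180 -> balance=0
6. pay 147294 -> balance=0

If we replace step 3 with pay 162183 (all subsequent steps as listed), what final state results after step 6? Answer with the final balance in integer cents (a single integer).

0

(re-executing from step 3 with the substitution; state before step 3: balance=316408)
3. pay 162183 -> balance=155110
4. pay 141311 -> balance=14233
5. pay 142180 -> balance=0
6. pay 147294 -> balance=0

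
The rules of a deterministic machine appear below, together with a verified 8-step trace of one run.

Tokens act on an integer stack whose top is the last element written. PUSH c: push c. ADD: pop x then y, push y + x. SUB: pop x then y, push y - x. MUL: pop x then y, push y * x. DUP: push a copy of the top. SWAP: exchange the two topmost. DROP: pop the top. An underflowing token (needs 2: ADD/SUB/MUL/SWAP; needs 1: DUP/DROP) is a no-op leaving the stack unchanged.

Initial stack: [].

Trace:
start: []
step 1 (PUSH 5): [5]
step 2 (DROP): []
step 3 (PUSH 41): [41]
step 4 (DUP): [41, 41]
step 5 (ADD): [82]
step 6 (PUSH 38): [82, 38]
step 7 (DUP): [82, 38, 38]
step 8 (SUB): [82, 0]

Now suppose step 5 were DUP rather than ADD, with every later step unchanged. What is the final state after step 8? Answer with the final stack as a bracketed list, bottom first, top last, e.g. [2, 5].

[41, 41, 41, 0]

(re-executing from step 5 with the substitution; state before step 5: [41, 41])
step 5 (DUP): [41, 41, 41]
step 6 (PUSH 38): [41, 41, 41, 38]
step 7 (DUP): [41, 41, 41, 38, 38]
step 8 (SUB): [41, 41, 41, 0]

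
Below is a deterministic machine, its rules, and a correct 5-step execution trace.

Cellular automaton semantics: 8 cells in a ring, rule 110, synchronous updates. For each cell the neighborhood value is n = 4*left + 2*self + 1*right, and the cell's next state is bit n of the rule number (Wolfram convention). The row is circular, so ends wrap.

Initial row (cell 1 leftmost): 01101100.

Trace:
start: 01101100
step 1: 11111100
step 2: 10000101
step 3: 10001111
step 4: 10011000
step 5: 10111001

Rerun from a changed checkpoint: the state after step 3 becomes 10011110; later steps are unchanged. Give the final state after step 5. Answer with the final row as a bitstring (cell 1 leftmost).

state after step 3 := 10011110
step 4: 10110011
step 5: 11110110

11110110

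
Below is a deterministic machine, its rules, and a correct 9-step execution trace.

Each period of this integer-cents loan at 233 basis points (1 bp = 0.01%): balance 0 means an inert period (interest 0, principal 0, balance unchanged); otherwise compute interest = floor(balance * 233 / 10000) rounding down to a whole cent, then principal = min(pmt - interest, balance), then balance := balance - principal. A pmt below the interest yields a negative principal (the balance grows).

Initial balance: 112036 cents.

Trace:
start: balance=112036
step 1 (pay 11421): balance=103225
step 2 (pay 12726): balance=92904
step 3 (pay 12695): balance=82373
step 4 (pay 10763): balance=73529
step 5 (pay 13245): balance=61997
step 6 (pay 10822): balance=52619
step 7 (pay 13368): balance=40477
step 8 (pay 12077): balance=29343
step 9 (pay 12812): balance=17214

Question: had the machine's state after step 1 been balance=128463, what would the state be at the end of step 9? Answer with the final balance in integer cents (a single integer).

state after step 1 := balance=128463
step 2 (pay 12726): balance=118730
step 3 (pay 12695): balance=108801
step 4 (pay 10763): balance=100573
step 5 (pay 13245): balance=89671
step 6 (pay 10822): balance=80938
step 7 (pay 13368): balance=69455
step 8 (pay 12077): balance=58996
step 9 (pay 12812): balance=47558

47558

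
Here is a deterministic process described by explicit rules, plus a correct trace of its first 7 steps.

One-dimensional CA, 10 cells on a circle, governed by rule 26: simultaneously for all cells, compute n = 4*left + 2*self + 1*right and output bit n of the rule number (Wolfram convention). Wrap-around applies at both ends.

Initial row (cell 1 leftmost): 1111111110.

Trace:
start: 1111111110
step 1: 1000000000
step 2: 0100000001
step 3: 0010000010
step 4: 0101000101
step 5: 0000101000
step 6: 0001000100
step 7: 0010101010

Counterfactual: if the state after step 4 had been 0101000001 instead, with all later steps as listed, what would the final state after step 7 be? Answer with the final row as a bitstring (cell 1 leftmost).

1010000000

state after step 4 := 0101000001
step 5: 0000100010
step 6: 0001010101
step 7: 1010000000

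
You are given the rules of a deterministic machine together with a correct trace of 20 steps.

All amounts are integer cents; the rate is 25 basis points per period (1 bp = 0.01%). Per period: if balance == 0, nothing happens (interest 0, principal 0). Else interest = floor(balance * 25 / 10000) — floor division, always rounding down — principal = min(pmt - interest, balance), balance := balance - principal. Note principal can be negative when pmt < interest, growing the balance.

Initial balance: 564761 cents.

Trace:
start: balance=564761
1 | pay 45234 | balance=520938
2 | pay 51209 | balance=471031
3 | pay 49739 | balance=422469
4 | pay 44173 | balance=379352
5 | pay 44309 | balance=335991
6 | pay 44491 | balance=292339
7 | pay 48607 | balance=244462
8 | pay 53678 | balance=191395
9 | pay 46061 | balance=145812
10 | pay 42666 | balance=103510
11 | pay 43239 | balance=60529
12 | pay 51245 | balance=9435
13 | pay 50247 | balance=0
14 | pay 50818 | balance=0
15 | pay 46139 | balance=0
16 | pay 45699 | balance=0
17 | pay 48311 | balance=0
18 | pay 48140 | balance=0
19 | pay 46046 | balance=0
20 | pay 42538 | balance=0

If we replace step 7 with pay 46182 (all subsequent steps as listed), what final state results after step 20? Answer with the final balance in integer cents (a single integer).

(re-executing from step 7 with the substitution; state before step 7: balance=292339)
7 | pay 46182 | balance=246887
8 | pay 53678 | balance=193826
9 | pay 46061 | balance=148249
10 | pay 42666 | balance=105953
11 | pay 43239 | balance=62978
12 | pay 51245 | balance=11890
13 | pay 50247 | balance=0
14 | pay 50818 | balance=0
15 | pay 46139 | balance=0
16 | pay 45699 | balance=0
17 | pay 48311 | balance=0
18 | pay 48140 | balance=0
19 | pay 46046 | balance=0
20 | pay 42538 | balance=0

0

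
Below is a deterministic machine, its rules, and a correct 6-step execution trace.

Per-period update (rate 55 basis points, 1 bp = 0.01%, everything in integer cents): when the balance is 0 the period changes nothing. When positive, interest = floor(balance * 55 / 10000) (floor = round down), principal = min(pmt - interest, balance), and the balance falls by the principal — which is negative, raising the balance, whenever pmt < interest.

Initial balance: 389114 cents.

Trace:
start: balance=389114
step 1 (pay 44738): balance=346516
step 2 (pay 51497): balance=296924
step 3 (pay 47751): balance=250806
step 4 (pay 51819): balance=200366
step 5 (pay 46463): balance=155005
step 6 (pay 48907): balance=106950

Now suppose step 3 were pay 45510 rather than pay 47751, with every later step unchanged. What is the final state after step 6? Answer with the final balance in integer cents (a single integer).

(re-executing from step 3 with the substitution; state before step 3: balance=296924)
step 3 (pay 45510): balance=253047
step 4 (pay 51819): balance=202619
step 5 (pay 46463): balance=157270
step 6 (pay 48907): balance=109227

109227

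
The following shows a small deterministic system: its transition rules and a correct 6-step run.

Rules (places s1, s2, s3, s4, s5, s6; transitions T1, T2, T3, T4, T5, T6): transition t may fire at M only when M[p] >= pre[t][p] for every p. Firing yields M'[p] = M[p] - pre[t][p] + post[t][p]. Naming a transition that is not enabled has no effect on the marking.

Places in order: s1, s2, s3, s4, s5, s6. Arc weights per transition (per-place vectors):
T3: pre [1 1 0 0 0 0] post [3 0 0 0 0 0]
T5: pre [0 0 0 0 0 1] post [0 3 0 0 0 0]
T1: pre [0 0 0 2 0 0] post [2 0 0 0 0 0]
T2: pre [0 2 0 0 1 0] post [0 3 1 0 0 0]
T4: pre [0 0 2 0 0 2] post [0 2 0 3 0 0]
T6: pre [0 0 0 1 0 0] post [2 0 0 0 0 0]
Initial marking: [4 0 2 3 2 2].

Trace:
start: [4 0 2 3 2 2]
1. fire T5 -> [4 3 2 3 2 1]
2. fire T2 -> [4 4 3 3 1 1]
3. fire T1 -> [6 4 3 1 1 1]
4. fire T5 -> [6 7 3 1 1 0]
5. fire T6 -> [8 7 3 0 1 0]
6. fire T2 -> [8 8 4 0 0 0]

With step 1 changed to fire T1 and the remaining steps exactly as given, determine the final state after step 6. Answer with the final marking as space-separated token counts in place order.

8 4 3 0 1 1

(re-executing from step 1 with the substitution; state before step 1: [4 0 2 3 2 2])
1. fire T1 -> [6 0 2 1 2 2]
2. fire T2 -> [6 0 2 1 2 2]
3. fire T1 -> [6 0 2 1 2 2]
4. fire T5 -> [6 3 2 1 2 1]
5. fire T6 -> [8 3 2 0 2 1]
6. fire T2 -> [8 4 3 0 1 1]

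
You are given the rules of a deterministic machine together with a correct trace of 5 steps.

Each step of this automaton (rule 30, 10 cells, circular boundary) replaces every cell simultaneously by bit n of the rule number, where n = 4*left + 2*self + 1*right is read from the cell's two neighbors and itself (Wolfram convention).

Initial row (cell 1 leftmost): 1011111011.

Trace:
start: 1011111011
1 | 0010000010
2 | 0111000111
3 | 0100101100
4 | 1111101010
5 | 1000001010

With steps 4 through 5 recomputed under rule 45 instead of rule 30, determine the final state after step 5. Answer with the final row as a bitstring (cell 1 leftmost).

1100100001

(re-executing steps 4..5 under rule 45; state before step 4: 0100101100)
4 | 0100111001
5 | 1100100001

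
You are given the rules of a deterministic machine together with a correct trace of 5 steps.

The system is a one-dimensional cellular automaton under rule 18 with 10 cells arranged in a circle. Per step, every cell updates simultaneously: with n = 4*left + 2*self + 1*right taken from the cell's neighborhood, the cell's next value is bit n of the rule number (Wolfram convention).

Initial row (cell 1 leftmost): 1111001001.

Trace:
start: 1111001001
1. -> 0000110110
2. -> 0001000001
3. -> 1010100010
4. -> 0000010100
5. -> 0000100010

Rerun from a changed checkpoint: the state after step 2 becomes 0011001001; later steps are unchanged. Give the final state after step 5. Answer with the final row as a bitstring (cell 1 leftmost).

0100100000

state after step 2 := 0011001001
3. -> 1100110110
4. -> 0011000000
5. -> 0100100000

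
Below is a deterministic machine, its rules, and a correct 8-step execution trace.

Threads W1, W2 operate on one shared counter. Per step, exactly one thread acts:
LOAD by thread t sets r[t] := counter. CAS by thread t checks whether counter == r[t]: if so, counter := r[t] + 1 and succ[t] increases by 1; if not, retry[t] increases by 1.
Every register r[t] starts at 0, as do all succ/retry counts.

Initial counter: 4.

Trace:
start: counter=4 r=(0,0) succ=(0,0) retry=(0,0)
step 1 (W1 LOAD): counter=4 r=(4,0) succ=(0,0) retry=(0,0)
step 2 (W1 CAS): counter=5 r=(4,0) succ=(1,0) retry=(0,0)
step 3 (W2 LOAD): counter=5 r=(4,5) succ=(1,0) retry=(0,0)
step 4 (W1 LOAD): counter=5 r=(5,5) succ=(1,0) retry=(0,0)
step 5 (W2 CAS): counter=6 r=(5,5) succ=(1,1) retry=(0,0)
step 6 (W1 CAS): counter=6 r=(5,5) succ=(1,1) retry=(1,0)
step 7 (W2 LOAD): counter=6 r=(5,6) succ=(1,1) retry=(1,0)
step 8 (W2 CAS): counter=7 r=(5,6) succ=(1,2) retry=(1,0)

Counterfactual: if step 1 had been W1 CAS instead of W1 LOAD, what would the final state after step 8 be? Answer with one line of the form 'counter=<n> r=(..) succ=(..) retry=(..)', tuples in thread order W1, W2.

counter=6 r=(4,5) succ=(0,2) retry=(3,0)

(re-executing from step 1 with the substitution; state before step 1: counter=4 r=(0,0) succ=(0,0) retry=(0,0))
step 1 (W1 CAS): counter=4 r=(0,0) succ=(0,0) retry=(1,0)
step 2 (W1 CAS): counter=4 r=(0,0) succ=(0,0) retry=(2,0)
step 3 (W2 LOAD): counter=4 r=(0,4) succ=(0,0) retry=(2,0)
step 4 (W1 LOAD): counter=4 r=(4,4) succ=(0,0) retry=(2,0)
step 5 (W2 CAS): counter=5 r=(4,4) succ=(0,1) retry=(2,0)
step 6 (W1 CAS): counter=5 r=(4,4) succ=(0,1) retry=(3,0)
step 7 (W2 LOAD): counter=5 r=(4,5) succ=(0,1) retry=(3,0)
step 8 (W2 CAS): counter=6 r=(4,5) succ=(0,2) retry=(3,0)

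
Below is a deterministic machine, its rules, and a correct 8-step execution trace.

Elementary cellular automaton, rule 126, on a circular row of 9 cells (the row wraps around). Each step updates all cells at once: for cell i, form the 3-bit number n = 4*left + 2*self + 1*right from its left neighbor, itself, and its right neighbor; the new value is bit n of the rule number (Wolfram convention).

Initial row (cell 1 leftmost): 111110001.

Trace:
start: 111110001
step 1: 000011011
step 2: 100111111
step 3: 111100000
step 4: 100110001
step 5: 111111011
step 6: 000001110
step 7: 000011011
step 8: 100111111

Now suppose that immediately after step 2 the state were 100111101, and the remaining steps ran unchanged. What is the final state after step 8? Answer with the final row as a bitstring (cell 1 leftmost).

011000011

state after step 2 := 100111101
step 3: 111100111
step 4: 000111100
step 5: 001100110
step 6: 011111111
step 7: 110000001
step 8: 011000011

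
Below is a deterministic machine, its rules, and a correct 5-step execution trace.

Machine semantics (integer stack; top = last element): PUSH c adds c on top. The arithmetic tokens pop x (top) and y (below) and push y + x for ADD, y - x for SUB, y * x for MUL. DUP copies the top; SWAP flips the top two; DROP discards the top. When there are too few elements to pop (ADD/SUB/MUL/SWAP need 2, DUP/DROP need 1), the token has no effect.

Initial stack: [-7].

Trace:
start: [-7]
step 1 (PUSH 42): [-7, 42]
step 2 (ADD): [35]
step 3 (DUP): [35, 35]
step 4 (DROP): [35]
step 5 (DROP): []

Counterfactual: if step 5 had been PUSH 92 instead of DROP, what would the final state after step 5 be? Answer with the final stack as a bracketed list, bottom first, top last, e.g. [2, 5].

(re-executing from step 5 with the substitution; state before step 5: [35])
step 5 (PUSH 92): [35, 92]

[35, 92]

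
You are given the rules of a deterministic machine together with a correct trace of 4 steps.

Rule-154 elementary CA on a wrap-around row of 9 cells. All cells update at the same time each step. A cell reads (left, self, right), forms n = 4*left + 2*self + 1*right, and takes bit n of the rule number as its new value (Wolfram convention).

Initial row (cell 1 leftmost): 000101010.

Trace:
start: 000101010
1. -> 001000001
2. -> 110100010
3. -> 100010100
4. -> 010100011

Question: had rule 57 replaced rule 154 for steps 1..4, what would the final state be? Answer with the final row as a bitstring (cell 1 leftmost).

(re-executing steps 1..4 under rule 57; state before step 1: 000101010)
1. -> 110010101
2. -> 001001011
3. -> 100100110
4. -> 010010101

010010101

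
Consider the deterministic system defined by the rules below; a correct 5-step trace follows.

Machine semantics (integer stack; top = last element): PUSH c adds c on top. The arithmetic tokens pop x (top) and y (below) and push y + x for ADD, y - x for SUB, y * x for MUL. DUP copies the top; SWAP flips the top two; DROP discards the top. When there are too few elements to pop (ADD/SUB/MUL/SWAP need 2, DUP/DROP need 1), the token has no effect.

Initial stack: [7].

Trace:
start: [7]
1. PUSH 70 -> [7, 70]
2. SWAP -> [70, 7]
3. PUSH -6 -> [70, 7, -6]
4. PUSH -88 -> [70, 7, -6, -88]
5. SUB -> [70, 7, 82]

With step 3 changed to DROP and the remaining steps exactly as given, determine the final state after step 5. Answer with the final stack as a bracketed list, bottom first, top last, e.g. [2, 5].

[158]

(re-executing from step 3 with the substitution; state before step 3: [70, 7])
3. DROP -> [70]
4. PUSH -88 -> [70, -88]
5. SUB -> [158]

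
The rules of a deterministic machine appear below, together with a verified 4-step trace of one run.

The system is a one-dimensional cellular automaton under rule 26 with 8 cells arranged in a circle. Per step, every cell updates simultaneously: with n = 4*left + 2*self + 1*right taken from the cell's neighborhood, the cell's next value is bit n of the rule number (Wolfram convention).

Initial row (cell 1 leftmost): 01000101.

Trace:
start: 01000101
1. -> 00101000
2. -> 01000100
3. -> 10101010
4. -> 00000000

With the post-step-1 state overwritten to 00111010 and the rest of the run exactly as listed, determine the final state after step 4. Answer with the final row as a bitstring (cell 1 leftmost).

10001101

state after step 1 := 00111010
2. -> 01100001
3. -> 01010010
4. -> 10001101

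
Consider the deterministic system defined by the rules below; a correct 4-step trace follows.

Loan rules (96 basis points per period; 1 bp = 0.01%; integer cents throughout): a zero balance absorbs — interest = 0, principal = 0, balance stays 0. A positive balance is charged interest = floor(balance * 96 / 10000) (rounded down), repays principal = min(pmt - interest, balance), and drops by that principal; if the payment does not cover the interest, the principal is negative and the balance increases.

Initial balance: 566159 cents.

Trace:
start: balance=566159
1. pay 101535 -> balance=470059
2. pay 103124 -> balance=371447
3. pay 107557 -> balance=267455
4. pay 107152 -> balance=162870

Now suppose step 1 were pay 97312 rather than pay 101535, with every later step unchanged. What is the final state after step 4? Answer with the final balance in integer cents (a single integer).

167216

(re-executing from step 1 with the substitution; state before step 1: balance=566159)
1. pay 97312 -> balance=474282
2. pay 103124 -> balance=375711
3. pay 107557 -> balance=271760
4. pay 107152 -> balance=167216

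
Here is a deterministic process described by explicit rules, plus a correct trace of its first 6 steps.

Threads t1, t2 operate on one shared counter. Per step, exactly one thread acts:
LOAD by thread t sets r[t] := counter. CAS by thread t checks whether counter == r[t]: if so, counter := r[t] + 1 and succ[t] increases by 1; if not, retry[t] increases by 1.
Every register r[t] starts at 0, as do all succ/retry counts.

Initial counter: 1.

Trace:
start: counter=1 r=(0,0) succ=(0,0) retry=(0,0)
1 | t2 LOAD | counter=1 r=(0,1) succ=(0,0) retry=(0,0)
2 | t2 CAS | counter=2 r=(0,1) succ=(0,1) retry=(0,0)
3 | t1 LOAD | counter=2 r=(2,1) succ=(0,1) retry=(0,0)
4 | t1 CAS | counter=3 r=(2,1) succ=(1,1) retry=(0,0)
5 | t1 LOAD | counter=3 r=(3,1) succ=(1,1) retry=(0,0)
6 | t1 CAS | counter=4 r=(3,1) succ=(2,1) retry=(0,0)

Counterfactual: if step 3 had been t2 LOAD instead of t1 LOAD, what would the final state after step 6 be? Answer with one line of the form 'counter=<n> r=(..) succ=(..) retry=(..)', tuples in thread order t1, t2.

(re-executing from step 3 with the substitution; state before step 3: counter=2 r=(0,1) succ=(0,1) retry=(0,0))
3 | t2 LOAD | counter=2 r=(0,2) succ=(0,1) retry=(0,0)
4 | t1 CAS | counter=2 r=(0,2) succ=(0,1) retry=(1,0)
5 | t1 LOAD | counter=2 r=(2,2) succ=(0,1) retry=(1,0)
6 | t1 CAS | counter=3 r=(2,2) succ=(1,1) retry=(1,0)

counter=3 r=(2,2) succ=(1,1) retry=(1,0)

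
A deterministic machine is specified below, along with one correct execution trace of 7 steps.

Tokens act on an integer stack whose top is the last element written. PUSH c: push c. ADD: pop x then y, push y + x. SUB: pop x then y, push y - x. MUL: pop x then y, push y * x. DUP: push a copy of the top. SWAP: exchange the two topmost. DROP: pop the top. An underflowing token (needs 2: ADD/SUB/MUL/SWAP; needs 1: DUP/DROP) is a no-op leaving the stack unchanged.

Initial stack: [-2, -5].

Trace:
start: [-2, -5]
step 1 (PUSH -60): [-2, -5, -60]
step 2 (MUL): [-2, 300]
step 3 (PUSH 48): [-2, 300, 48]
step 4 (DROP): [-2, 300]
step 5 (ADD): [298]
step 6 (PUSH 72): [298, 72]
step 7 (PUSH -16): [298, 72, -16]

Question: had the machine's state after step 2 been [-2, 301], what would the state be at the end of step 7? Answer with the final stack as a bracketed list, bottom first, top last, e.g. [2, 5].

[299, 72, -16]

state after step 2 := [-2, 301]
step 3 (PUSH 48): [-2, 301, 48]
step 4 (DROP): [-2, 301]
step 5 (ADD): [299]
step 6 (PUSH 72): [299, 72]
step 7 (PUSH -16): [299, 72, -16]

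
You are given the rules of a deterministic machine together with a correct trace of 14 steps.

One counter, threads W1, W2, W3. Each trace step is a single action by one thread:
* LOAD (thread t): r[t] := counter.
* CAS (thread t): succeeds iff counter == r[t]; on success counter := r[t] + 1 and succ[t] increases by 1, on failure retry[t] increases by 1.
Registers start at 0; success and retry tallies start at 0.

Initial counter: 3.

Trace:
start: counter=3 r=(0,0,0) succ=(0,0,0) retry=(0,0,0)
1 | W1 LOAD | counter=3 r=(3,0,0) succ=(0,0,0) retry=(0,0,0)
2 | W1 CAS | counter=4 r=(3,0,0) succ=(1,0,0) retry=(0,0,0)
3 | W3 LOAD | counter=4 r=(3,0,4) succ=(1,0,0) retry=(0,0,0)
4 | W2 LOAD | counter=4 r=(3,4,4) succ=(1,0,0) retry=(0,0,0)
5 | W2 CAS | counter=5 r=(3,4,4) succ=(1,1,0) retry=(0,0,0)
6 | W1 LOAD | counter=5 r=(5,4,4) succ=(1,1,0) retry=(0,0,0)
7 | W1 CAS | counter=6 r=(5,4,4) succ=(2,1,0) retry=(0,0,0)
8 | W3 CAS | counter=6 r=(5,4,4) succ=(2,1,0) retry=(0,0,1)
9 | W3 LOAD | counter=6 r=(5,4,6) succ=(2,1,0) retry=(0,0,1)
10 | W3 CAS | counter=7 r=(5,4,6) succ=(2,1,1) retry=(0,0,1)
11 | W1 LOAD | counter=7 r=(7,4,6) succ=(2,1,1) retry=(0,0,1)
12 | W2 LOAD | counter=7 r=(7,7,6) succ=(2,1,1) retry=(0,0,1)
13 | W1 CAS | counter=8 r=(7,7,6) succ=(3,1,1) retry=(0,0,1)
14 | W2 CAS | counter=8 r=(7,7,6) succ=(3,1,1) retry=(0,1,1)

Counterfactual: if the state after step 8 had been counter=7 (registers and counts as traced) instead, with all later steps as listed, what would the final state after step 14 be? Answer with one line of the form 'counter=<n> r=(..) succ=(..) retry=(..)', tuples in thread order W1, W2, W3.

state after step 8 := counter=7 r=(5,4,4) succ=(2,1,0) retry=(0,0,1)
9 | W3 LOAD | counter=7 r=(5,4,7) succ=(2,1,0) retry=(0,0,1)
10 | W3 CAS | counter=8 r=(5,4,7) succ=(2,1,1) retry=(0,0,1)
11 | W1 LOAD | counter=8 r=(8,4,7) succ=(2,1,1) retry=(0,0,1)
12 | W2 LOAD | counter=8 r=(8,8,7) succ=(2,1,1) retry=(0,0,1)
13 | W1 CAS | counter=9 r=(8,8,7) succ=(3,1,1) retry=(0,0,1)
14 | W2 CAS | counter=9 r=(8,8,7) succ=(3,1,1) retry=(0,1,1)

counter=9 r=(8,8,7) succ=(3,1,1) retry=(0,1,1)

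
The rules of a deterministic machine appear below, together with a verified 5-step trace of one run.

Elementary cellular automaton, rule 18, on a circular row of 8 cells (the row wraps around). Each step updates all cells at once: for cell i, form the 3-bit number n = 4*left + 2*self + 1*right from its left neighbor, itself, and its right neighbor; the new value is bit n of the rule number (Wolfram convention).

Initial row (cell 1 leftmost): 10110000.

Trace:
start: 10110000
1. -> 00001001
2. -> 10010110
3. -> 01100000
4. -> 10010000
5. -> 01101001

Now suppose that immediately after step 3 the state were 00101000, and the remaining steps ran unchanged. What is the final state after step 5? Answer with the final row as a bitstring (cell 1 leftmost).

state after step 3 := 00101000
4. -> 01000100
5. -> 10101010

10101010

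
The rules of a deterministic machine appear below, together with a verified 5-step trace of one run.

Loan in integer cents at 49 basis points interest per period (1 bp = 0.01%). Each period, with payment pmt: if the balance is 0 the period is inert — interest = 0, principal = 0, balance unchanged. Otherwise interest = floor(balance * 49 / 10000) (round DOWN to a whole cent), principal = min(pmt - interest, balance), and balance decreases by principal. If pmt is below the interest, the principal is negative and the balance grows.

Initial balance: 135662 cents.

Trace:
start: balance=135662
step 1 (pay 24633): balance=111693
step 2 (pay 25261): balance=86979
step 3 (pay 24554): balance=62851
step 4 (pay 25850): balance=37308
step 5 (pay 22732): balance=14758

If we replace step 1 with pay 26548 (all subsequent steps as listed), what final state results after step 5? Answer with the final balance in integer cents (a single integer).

(re-executing from step 1 with the substitution; state before step 1: balance=135662)
step 1 (pay 26548): balance=109778
step 2 (pay 25261): balance=85054
step 3 (pay 24554): balance=60916
step 4 (pay 25850): balance=35364
step 5 (pay 22732): balance=12805

12805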